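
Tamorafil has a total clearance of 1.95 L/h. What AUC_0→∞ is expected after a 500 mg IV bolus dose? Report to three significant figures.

AUC = 256 mg/L·h

AUC_0→∞ = Dose_iv / CL
        = 500 / 1.95 = 256.41 mg/L·h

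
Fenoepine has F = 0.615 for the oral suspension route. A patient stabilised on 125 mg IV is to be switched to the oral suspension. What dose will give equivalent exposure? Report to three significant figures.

For equal systemic exposure: F × D_ev = D_iv
D_ev = D_iv / F = 125 / 0.615 = 203.252 mg

D_oral = 203 mg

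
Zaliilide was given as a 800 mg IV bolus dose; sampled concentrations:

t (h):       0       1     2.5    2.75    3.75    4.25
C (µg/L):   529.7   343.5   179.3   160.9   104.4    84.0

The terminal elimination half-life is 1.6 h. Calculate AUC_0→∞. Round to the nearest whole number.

AUC = 1245 µg/L·h

Trapezoidal AUC_0→4.25:
  [0→1]: (529.7+343.5)/2 × 1 = 436.6
  [1→2.5]: (343.5+179.3)/2 × 1.5 = 392.1
  [2.5→2.75]: (179.3+160.9)/2 × 0.25 = 42.525
  [2.75→3.75]: (160.9+104.4)/2 × 1 = 132.65
  [3.75→4.25]: (104.4+84.0)/2 × 0.5 = 47.1
  Sum = 1050.975 µg/L·h
k_e = ln2 / t½ = 0.693147 / 1.6 = 0.4332 h^-1
Extrapolated tail: C_last / k_e = 84.0 / 0.4332 = 193.906
AUC_0→∞ = 1050.975 + 193.906 = 1244.881 µg/L·h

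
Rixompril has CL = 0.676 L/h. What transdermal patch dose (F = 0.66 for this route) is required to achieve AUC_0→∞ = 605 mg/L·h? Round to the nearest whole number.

Dose = CL × AUC_0→∞ / F
     = 0.676 × 605 / 0.66 = 619.667 mg

Dose = 620 mg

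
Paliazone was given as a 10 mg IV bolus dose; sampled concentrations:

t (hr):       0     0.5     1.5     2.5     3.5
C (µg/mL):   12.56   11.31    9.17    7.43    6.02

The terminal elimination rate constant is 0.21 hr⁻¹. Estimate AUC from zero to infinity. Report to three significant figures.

AUC = 59.9 µg/mL·hr

Trapezoidal AUC_0→3.5:
  [0→0.5]: (12.56+11.31)/2 × 0.5 = 5.9675
  [0.5→1.5]: (11.31+9.17)/2 × 1 = 10.24
  [1.5→2.5]: (9.17+7.43)/2 × 1 = 8.3
  [2.5→3.5]: (7.43+6.02)/2 × 1 = 6.725
  Sum = 31.2325 µg/mL·hr
Extrapolated tail: C_last / k_e = 6.02 / 0.21 = 28.667
AUC_0→∞ = 31.2325 + 28.667 = 59.8995 µg/mL·hr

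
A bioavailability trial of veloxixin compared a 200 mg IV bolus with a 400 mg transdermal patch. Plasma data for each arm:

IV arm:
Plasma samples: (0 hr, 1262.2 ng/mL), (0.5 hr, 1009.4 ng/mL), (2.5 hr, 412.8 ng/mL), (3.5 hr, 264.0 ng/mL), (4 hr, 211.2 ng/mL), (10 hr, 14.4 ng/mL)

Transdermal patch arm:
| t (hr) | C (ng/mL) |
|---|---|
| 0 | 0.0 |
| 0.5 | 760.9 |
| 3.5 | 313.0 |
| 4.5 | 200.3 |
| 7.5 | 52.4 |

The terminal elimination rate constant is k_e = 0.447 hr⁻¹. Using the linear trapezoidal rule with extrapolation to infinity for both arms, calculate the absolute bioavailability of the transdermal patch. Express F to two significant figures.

Trapezoidal AUC_0→10 (IV):
  [0→0.5]: (1262.2+1009.4)/2 × 0.5 = 567.9
  [0.5→2.5]: (1009.4+412.8)/2 × 2 = 1422.2
  [2.5→3.5]: (412.8+264.0)/2 × 1 = 338.4
  [3.5→4]: (264.0+211.2)/2 × 0.5 = 118.8
  [4→10]: (211.2+14.4)/2 × 6 = 676.8
  Sum = 3124.1 ng/mL·hr
IV tail: 14.4/0.447 = 32.215; AUC_iv,0→∞ = 3124.1 + 32.215 = 3156.315 ng/mL·hr
Trapezoidal AUC_0→7.5 (transdermal patch):
  [0→0.5]: (0.0+760.9)/2 × 0.5 = 190.225
  [0.5→3.5]: (760.9+313.0)/2 × 3 = 1610.85
  [3.5→4.5]: (313.0+200.3)/2 × 1 = 256.65
  [4.5→7.5]: (200.3+52.4)/2 × 3 = 379.05
  Sum = 2436.775 ng/mL·hr
transdermal patch tail: 52.4/0.447 = 117.226; AUC_ev,0→∞ = 2436.775 + 117.226 = 2554.001 ng/mL·hr
F = (AUC_ev/D_ev)/(AUC_iv/D_iv) = (2554.001/400)/(3156.315/200) = 6.3850025/15.781575 = 0.4046

F = 0.40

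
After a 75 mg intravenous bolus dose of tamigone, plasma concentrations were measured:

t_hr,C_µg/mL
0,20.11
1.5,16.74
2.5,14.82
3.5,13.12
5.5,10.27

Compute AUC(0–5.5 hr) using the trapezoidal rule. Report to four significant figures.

AUC = 80.78 µg/mL·hr

Trapezoidal AUC_0→5.5:
  [0→1.5]: (20.11+16.74)/2 × 1.5 = 27.6375
  [1.5→2.5]: (16.74+14.82)/2 × 1 = 15.78
  [2.5→3.5]: (14.82+13.12)/2 × 1 = 13.97
  [3.5→5.5]: (13.12+10.27)/2 × 2 = 23.39
  Sum = 80.7775 µg/mL·hr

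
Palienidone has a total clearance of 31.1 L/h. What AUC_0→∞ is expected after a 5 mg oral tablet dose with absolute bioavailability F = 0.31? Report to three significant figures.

AUC = 0.0498 mg/L·h

AUC_0→∞ = F × Dose / CL
        = 0.31 × 5 / 31.1 = 0.0498392 mg/L·h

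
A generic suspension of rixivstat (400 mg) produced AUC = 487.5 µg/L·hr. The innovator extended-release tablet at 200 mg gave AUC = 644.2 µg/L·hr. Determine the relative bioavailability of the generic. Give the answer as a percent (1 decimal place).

F_rel = (AUC_test/D_test) / (AUC_ref/D_ref)
      = (487.5/400) / (644.2/200)
      = 1.21875 / 3.221 = 0.3784 = 37.84%

F_rel = 37.8%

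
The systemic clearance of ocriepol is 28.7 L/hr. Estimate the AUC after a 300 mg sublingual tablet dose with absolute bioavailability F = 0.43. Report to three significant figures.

AUC = 4.49 mg/L·hr

AUC_0→∞ = F × Dose / CL
        = 0.43 × 300 / 28.7 = 4.49477 mg/L·hr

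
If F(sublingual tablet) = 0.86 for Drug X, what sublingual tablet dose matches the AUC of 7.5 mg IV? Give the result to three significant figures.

For equal systemic exposure: F × D_ev = D_iv
D_ev = D_iv / F = 7.5 / 0.86 = 8.72093 mg

D_sublingual = 8.72 mg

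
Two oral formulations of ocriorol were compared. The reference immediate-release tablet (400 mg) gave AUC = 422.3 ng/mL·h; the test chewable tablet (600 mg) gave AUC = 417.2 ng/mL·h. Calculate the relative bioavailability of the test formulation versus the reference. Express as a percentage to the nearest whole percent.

F_rel = (AUC_test/D_test) / (AUC_ref/D_ref)
      = (417.2/600) / (422.3/400)
      = 0.695333 / 1.05575 = 0.6586 = 65.86%

F_rel = 66%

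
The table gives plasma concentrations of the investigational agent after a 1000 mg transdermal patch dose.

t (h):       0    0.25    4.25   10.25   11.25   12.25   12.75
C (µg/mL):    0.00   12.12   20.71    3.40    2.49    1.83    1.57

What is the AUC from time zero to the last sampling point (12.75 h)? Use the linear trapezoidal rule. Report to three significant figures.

AUC = 145 µg/mL·h

Trapezoidal AUC_0→12.75:
  [0→0.25]: (0.00+12.12)/2 × 0.25 = 1.515
  [0.25→4.25]: (12.12+20.71)/2 × 4 = 65.66
  [4.25→10.25]: (20.71+3.40)/2 × 6 = 72.33
  [10.25→11.25]: (3.40+2.49)/2 × 1 = 2.945
  [11.25→12.25]: (2.49+1.83)/2 × 1 = 2.16
  [12.25→12.75]: (1.83+1.57)/2 × 0.5 = 0.85
  Sum = 145.46 µg/mL·h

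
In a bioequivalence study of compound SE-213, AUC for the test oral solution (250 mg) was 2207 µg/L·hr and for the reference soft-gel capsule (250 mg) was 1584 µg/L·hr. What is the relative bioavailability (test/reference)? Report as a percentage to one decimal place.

F_rel = 139.3%

F_rel = (AUC_test/D_test) / (AUC_ref/D_ref)
      = (2207/250) / (1584/250)
      = 8.828 / 6.336 = 1.3933 = 139.33%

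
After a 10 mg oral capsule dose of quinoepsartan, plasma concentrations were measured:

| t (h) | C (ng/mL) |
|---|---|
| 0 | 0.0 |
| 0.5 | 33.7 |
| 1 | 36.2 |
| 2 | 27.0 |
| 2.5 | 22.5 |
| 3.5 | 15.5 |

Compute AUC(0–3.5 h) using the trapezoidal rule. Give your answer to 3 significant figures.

Trapezoidal AUC_0→3.5:
  [0→0.5]: (0.0+33.7)/2 × 0.5 = 8.425
  [0.5→1]: (33.7+36.2)/2 × 0.5 = 17.475
  [1→2]: (36.2+27.0)/2 × 1 = 31.6
  [2→2.5]: (27.0+22.5)/2 × 0.5 = 12.375
  [2.5→3.5]: (22.5+15.5)/2 × 1 = 19.0
  Sum = 88.875 ng/mL·h

AUC = 88.9 ng/mL·h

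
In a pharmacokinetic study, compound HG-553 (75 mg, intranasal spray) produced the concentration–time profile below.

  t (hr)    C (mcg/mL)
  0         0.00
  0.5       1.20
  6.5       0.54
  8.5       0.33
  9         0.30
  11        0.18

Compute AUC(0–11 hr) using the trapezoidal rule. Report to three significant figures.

Trapezoidal AUC_0→11:
  [0→0.5]: (0.00+1.20)/2 × 0.5 = 0.3
  [0.5→6.5]: (1.20+0.54)/2 × 6 = 5.22
  [6.5→8.5]: (0.54+0.33)/2 × 2 = 0.87
  [8.5→9]: (0.33+0.30)/2 × 0.5 = 0.1575
  [9→11]: (0.30+0.18)/2 × 2 = 0.48
  Sum = 7.0275 mcg/mL·hr

AUC = 7.03 mcg/mL·hr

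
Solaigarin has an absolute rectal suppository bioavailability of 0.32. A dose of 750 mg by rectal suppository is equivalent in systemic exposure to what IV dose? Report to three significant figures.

Systemic exposure from an extravascular dose = F × D_ev, so the equivalent IV dose is F × D_ev.
D_iv = F × D_ev = 0.32 × 750 = 240 mg

D_iv = 240 mg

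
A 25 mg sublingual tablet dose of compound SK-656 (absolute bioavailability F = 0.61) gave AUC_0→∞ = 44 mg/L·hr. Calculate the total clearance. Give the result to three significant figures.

CL = 0.347 L/hr

CL = F × Dose / AUC_0→∞
   = 0.61 × 25 / 44 = 0.346591 L/hr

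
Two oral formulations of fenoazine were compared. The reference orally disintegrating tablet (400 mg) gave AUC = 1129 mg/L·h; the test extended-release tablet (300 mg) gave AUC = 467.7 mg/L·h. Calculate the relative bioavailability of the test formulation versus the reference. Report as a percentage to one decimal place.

F_rel = (AUC_test/D_test) / (AUC_ref/D_ref)
      = (467.7/300) / (1129/400)
      = 1.559 / 2.8225 = 0.5523 = 55.23%

F_rel = 55.2%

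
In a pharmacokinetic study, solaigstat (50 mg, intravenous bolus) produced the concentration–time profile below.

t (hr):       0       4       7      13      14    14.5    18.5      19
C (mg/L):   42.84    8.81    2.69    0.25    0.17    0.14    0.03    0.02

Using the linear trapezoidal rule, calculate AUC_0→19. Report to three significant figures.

Trapezoidal AUC_0→19:
  [0→4]: (42.84+8.81)/2 × 4 = 103.3
  [4→7]: (8.81+2.69)/2 × 3 = 17.25
  [7→13]: (2.69+0.25)/2 × 6 = 8.82
  [13→14]: (0.25+0.17)/2 × 1 = 0.21
  [14→14.5]: (0.17+0.14)/2 × 0.5 = 0.0775
  [14.5→18.5]: (0.14+0.03)/2 × 4 = 0.34
  [18.5→19]: (0.03+0.02)/2 × 0.5 = 0.0125
  Sum = 130.01 mg/L·hr

AUC = 130 mg/L·hr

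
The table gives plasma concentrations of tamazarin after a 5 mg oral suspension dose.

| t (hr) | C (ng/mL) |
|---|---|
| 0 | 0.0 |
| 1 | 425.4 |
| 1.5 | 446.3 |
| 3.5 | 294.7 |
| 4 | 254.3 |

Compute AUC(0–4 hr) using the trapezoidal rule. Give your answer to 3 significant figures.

AUC = 1310 ng/mL·hr

Trapezoidal AUC_0→4:
  [0→1]: (0.0+425.4)/2 × 1 = 212.7
  [1→1.5]: (425.4+446.3)/2 × 0.5 = 217.925
  [1.5→3.5]: (446.3+294.7)/2 × 2 = 741.0
  [3.5→4]: (294.7+254.3)/2 × 0.5 = 137.25
  Sum = 1308.875 ng/mL·hr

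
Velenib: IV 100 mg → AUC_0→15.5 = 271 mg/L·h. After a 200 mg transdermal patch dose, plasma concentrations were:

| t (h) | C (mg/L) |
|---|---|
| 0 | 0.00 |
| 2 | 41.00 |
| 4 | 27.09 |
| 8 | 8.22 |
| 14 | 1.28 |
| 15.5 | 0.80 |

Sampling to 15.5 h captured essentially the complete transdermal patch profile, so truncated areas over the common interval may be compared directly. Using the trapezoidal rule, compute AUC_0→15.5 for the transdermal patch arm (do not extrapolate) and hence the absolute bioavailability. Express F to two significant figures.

F = 0.39

Trapezoidal AUC_0→15.5 (transdermal patch):
  [0→2]: (0.00+41.00)/2 × 2 = 41.0
  [2→4]: (41.00+27.09)/2 × 2 = 68.09
  [4→8]: (27.09+8.22)/2 × 4 = 70.62
  [8→14]: (8.22+1.28)/2 × 6 = 28.5
  [14→15.5]: (1.28+0.80)/2 × 1.5 = 1.56
  Sum = 209.77 mg/L·h
F = (AUC_ev/D_ev)/(AUC_iv/D_iv) = (209.77/200)/(271/100) = 1.04885/2.71 = 0.3870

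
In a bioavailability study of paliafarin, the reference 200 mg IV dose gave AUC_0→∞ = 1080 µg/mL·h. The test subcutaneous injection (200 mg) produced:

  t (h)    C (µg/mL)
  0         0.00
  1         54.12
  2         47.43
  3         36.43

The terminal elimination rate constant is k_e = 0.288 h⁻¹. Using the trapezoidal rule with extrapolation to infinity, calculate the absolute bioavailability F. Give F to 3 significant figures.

Trapezoidal AUC_0→3 (subcutaneous injection):
  [0→1]: (0.00+54.12)/2 × 1 = 27.06
  [1→2]: (54.12+47.43)/2 × 1 = 50.775
  [2→3]: (47.43+36.43)/2 × 1 = 41.93
  Sum = 119.765 µg/mL·h
Tail: C_last/k_e = 36.43/0.288 = 126.493
AUC_0→∞ (subcutaneous injection) = 119.765 + 126.493 = 246.258 µg/mL·h
F = (AUC_ev/D_ev)/(AUC_iv/D_iv) = (246.258/200)/(1080/200) = 1.23129/5.4 = 0.2280

F = 0.228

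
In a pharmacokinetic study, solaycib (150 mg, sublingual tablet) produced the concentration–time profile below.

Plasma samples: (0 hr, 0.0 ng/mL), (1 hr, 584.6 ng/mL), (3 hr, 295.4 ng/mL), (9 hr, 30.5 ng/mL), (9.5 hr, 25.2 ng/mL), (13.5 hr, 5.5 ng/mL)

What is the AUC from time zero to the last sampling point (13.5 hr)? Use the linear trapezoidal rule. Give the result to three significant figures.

Trapezoidal AUC_0→13.5:
  [0→1]: (0.0+584.6)/2 × 1 = 292.3
  [1→3]: (584.6+295.4)/2 × 2 = 880.0
  [3→9]: (295.4+30.5)/2 × 6 = 977.7
  [9→9.5]: (30.5+25.2)/2 × 0.5 = 13.925
  [9.5→13.5]: (25.2+5.5)/2 × 4 = 61.4
  Sum = 2225.325 ng/mL·hr

AUC = 2230 ng/mL·hr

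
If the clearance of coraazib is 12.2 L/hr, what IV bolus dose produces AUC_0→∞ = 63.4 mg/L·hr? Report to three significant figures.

Dose = 773 mg

Dose_iv = CL × AUC_0→∞
     = 12.2 × 63.4 = 773.48 mg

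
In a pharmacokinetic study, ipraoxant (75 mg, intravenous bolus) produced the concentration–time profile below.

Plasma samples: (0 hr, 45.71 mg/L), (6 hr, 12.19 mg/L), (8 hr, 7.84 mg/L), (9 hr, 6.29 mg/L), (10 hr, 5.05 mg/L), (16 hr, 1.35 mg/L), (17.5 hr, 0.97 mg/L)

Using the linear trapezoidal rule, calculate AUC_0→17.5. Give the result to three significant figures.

AUC = 227 mg/L·hr

Trapezoidal AUC_0→17.5:
  [0→6]: (45.71+12.19)/2 × 6 = 173.7
  [6→8]: (12.19+7.84)/2 × 2 = 20.03
  [8→9]: (7.84+6.29)/2 × 1 = 7.065
  [9→10]: (6.29+5.05)/2 × 1 = 5.67
  [10→16]: (5.05+1.35)/2 × 6 = 19.2
  [16→17.5]: (1.35+0.97)/2 × 1.5 = 1.74
  Sum = 227.405 mg/L·hr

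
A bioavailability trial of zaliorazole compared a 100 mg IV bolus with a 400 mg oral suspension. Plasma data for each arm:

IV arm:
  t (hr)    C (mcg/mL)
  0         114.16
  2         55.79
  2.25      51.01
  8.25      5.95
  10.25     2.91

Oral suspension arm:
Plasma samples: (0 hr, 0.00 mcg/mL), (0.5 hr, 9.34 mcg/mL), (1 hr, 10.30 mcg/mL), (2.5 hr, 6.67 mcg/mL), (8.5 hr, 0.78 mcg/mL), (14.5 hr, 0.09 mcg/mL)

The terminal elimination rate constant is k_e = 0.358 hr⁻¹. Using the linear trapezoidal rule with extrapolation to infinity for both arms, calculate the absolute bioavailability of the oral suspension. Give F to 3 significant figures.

Trapezoidal AUC_0→10.25 (IV):
  [0→2]: (114.16+55.79)/2 × 2 = 169.95
  [2→2.25]: (55.79+51.01)/2 × 0.25 = 13.35
  [2.25→8.25]: (51.01+5.95)/2 × 6 = 170.88
  [8.25→10.25]: (5.95+2.91)/2 × 2 = 8.86
  Sum = 363.04 mcg/mL·hr
IV tail: 2.91/0.358 = 8.128; AUC_iv,0→∞ = 363.04 + 8.128 = 371.168 mcg/mL·hr
Trapezoidal AUC_0→14.5 (oral suspension):
  [0→0.5]: (0.00+9.34)/2 × 0.5 = 2.335
  [0.5→1]: (9.34+10.30)/2 × 0.5 = 4.91
  [1→2.5]: (10.30+6.67)/2 × 1.5 = 12.7275
  [2.5→8.5]: (6.67+0.78)/2 × 6 = 22.35
  [8.5→14.5]: (0.78+0.09)/2 × 6 = 2.61
  Sum = 44.9325 mcg/mL·hr
oral suspension tail: 0.09/0.358 = 0.251; AUC_ev,0→∞ = 44.9325 + 0.251 = 45.1835 mcg/mL·hr
F = (AUC_ev/D_ev)/(AUC_iv/D_iv) = (45.1835/400)/(371.168/100) = 0.11295875/3.71168 = 0.0304

F = 0.0304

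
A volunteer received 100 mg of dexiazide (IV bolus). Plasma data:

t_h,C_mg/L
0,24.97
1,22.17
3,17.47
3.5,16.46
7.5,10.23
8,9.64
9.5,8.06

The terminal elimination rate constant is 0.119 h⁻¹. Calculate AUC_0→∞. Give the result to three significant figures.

Trapezoidal AUC_0→9.5:
  [0→1]: (24.97+22.17)/2 × 1 = 23.57
  [1→3]: (22.17+17.47)/2 × 2 = 39.64
  [3→3.5]: (17.47+16.46)/2 × 0.5 = 8.4825
  [3.5→7.5]: (16.46+10.23)/2 × 4 = 53.38
  [7.5→8]: (10.23+9.64)/2 × 0.5 = 4.9675
  [8→9.5]: (9.64+8.06)/2 × 1.5 = 13.275
  Sum = 143.315 mg/L·h
Extrapolated tail: C_last / k_e = 8.06 / 0.119 = 67.731
AUC_0→∞ = 143.315 + 67.731 = 211.046 mg/L·h

AUC = 211 mg/L·h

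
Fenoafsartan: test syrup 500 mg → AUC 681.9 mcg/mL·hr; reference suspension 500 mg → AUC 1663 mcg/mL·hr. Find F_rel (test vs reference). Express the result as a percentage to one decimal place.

F_rel = (AUC_test/D_test) / (AUC_ref/D_ref)
      = (681.9/500) / (1663/500)
      = 1.3638 / 3.326 = 0.4100 = 41.00%

F_rel = 41.0%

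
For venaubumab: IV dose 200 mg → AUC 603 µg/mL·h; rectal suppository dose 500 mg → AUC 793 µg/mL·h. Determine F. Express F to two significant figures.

F = 0.53

F = (AUC_ev / D_ev) / (AUC_iv / D_iv)
  = (793/500) / (603/200)
  = 1.586 / 3.015 = 0.5260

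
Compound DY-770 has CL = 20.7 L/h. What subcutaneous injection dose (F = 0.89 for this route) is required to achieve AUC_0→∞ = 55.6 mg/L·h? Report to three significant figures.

Dose = CL × AUC_0→∞ / F
     = 20.7 × 55.6 / 0.89 = 1293.17 mg

Dose = 1290 mg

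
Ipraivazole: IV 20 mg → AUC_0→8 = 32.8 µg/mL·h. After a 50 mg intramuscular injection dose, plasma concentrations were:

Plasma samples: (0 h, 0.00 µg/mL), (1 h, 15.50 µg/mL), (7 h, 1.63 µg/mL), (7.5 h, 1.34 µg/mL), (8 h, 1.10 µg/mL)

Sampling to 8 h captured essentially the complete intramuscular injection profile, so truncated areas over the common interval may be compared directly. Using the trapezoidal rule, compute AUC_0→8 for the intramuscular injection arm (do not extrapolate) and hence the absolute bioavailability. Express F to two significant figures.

F = 0.74

Trapezoidal AUC_0→8 (intramuscular injection):
  [0→1]: (0.00+15.50)/2 × 1 = 7.75
  [1→7]: (15.50+1.63)/2 × 6 = 51.39
  [7→7.5]: (1.63+1.34)/2 × 0.5 = 0.7425
  [7.5→8]: (1.34+1.10)/2 × 0.5 = 0.61
  Sum = 60.4925 µg/mL·h
F = (AUC_ev/D_ev)/(AUC_iv/D_iv) = (60.4925/50)/(32.8/20) = 1.20985/1.64 = 0.7377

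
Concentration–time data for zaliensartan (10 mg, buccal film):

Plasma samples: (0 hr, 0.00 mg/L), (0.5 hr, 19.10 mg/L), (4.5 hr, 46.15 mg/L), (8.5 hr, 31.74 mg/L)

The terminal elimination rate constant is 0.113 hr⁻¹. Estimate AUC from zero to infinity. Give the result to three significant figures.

Trapezoidal AUC_0→8.5:
  [0→0.5]: (0.00+19.10)/2 × 0.5 = 4.775
  [0.5→4.5]: (19.10+46.15)/2 × 4 = 130.5
  [4.5→8.5]: (46.15+31.74)/2 × 4 = 155.78
  Sum = 291.055 mg/L·hr
Extrapolated tail: C_last / k_e = 31.74 / 0.113 = 280.885
AUC_0→∞ = 291.055 + 280.885 = 571.94 mg/L·hr

AUC = 572 mg/L·hr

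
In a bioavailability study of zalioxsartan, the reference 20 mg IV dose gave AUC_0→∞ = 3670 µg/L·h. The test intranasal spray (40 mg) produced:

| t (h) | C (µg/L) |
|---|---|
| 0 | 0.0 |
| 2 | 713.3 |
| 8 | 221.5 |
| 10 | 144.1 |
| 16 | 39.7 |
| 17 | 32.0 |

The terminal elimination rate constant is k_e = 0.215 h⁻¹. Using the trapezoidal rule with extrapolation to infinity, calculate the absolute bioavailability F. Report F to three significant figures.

Trapezoidal AUC_0→17 (intranasal spray):
  [0→2]: (0.0+713.3)/2 × 2 = 713.3
  [2→8]: (713.3+221.5)/2 × 6 = 2804.4
  [8→10]: (221.5+144.1)/2 × 2 = 365.6
  [10→16]: (144.1+39.7)/2 × 6 = 551.4
  [16→17]: (39.7+32.0)/2 × 1 = 35.85
  Sum = 4470.55 µg/L·h
Tail: C_last/k_e = 32.0/0.215 = 148.837
AUC_0→∞ (intranasal spray) = 4470.55 + 148.837 = 4619.387 µg/L·h
F = (AUC_ev/D_ev)/(AUC_iv/D_iv) = (4619.387/40)/(3670/20) = 115.485/183.5 = 0.6293

F = 0.629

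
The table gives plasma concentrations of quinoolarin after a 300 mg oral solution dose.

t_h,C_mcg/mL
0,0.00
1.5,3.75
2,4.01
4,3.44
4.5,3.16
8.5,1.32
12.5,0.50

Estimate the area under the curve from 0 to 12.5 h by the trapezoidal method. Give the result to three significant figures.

AUC = 26.5 mcg/mL·h

Trapezoidal AUC_0→12.5:
  [0→1.5]: (0.00+3.75)/2 × 1.5 = 2.8125
  [1.5→2]: (3.75+4.01)/2 × 0.5 = 1.94
  [2→4]: (4.01+3.44)/2 × 2 = 7.45
  [4→4.5]: (3.44+3.16)/2 × 0.5 = 1.65
  [4.5→8.5]: (3.16+1.32)/2 × 4 = 8.96
  [8.5→12.5]: (1.32+0.50)/2 × 4 = 3.64
  Sum = 26.4525 mcg/mL·h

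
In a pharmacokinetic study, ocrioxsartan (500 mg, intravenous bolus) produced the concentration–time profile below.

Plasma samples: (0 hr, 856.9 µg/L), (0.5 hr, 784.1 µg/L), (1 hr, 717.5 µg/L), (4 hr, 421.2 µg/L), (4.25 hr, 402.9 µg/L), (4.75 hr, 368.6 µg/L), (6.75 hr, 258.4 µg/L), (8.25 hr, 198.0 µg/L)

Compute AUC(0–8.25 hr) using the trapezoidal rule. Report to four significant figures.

AUC = 3759 µg/L·hr

Trapezoidal AUC_0→8.25:
  [0→0.5]: (856.9+784.1)/2 × 0.5 = 410.25
  [0.5→1]: (784.1+717.5)/2 × 0.5 = 375.4
  [1→4]: (717.5+421.2)/2 × 3 = 1708.05
  [4→4.25]: (421.2+402.9)/2 × 0.25 = 103.0125
  [4.25→4.75]: (402.9+368.6)/2 × 0.5 = 192.875
  [4.75→6.75]: (368.6+258.4)/2 × 2 = 627.0
  [6.75→8.25]: (258.4+198.0)/2 × 1.5 = 342.3
  Sum = 3758.8875 µg/L·hr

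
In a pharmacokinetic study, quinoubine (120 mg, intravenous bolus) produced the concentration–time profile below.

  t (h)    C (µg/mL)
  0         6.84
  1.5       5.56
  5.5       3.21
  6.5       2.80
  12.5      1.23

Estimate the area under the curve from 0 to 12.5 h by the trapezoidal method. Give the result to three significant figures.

Trapezoidal AUC_0→12.5:
  [0→1.5]: (6.84+5.56)/2 × 1.5 = 9.3
  [1.5→5.5]: (5.56+3.21)/2 × 4 = 17.54
  [5.5→6.5]: (3.21+2.80)/2 × 1 = 3.005
  [6.5→12.5]: (2.80+1.23)/2 × 6 = 12.09
  Sum = 41.935 µg/mL·h

AUC = 41.9 µg/mL·h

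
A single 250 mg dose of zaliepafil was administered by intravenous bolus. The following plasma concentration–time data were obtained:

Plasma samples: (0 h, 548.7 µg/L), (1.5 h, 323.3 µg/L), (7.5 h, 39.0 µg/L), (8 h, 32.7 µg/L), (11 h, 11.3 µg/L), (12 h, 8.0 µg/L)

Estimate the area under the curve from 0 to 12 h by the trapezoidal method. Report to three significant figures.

Trapezoidal AUC_0→12:
  [0→1.5]: (548.7+323.3)/2 × 1.5 = 654.0
  [1.5→7.5]: (323.3+39.0)/2 × 6 = 1086.9
  [7.5→8]: (39.0+32.7)/2 × 0.5 = 17.925
  [8→11]: (32.7+11.3)/2 × 3 = 66.0
  [11→12]: (11.3+8.0)/2 × 1 = 9.65
  Sum = 1834.475 µg/L·h

AUC = 1830 µg/L·h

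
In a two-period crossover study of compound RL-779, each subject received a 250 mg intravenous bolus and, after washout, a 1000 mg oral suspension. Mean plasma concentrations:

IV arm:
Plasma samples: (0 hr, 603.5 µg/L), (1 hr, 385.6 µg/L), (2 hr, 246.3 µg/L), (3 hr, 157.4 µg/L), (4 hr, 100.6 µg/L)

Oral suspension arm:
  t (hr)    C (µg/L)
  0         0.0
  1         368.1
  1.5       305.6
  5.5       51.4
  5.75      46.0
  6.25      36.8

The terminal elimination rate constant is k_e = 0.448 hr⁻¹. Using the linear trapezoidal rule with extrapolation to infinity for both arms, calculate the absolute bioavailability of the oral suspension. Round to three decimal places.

F = 0.216

Trapezoidal AUC_0→4 (IV):
  [0→1]: (603.5+385.6)/2 × 1 = 494.55
  [1→2]: (385.6+246.3)/2 × 1 = 315.95
  [2→3]: (246.3+157.4)/2 × 1 = 201.85
  [3→4]: (157.4+100.6)/2 × 1 = 129.0
  Sum = 1141.35 µg/L·hr
IV tail: 100.6/0.448 = 224.554; AUC_iv,0→∞ = 1141.35 + 224.554 = 1365.904 µg/L·hr
Trapezoidal AUC_0→6.25 (oral suspension):
  [0→1]: (0.0+368.1)/2 × 1 = 184.05
  [1→1.5]: (368.1+305.6)/2 × 0.5 = 168.425
  [1.5→5.5]: (305.6+51.4)/2 × 4 = 714.0
  [5.5→5.75]: (51.4+46.0)/2 × 0.25 = 12.175
  [5.75→6.25]: (46.0+36.8)/2 × 0.5 = 20.7
  Sum = 1099.35 µg/L·hr
oral suspension tail: 36.8/0.448 = 82.143; AUC_ev,0→∞ = 1099.35 + 82.143 = 1181.493 µg/L·hr
F = (AUC_ev/D_ev)/(AUC_iv/D_iv) = (1181.493/1000)/(1365.904/250) = 1.181493/5.463616 = 0.2162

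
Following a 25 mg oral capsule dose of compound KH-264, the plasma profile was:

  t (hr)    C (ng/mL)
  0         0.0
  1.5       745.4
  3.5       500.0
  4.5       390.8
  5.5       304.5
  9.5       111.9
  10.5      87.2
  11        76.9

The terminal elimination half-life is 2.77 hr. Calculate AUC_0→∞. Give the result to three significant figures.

Trapezoidal AUC_0→11:
  [0→1.5]: (0.0+745.4)/2 × 1.5 = 559.05
  [1.5→3.5]: (745.4+500.0)/2 × 2 = 1245.4
  [3.5→4.5]: (500.0+390.8)/2 × 1 = 445.4
  [4.5→5.5]: (390.8+304.5)/2 × 1 = 347.65
  [5.5→9.5]: (304.5+111.9)/2 × 4 = 832.8
  [9.5→10.5]: (111.9+87.2)/2 × 1 = 99.55
  [10.5→11]: (87.2+76.9)/2 × 0.5 = 41.025
  Sum = 3570.875 ng/mL·hr
k_e = ln2 / t½ = 0.693147 / 2.77 = 0.2502 hr^-1
Extrapolated tail: C_last / k_e = 76.9 / 0.2502 = 307.354
AUC_0→∞ = 3570.875 + 307.354 = 3878.229 ng/mL·hr

AUC = 3880 ng/mL·hr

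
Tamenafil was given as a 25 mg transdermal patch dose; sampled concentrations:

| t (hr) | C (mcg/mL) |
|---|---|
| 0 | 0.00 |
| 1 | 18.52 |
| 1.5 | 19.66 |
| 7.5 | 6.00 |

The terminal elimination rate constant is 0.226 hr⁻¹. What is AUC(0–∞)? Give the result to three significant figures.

AUC = 122 mcg/mL·hr

Trapezoidal AUC_0→7.5:
  [0→1]: (0.00+18.52)/2 × 1 = 9.26
  [1→1.5]: (18.52+19.66)/2 × 0.5 = 9.545
  [1.5→7.5]: (19.66+6.00)/2 × 6 = 76.98
  Sum = 95.785 mcg/mL·hr
Extrapolated tail: C_last / k_e = 6.00 / 0.226 = 26.549
AUC_0→∞ = 95.785 + 26.549 = 122.334 mcg/mL·hr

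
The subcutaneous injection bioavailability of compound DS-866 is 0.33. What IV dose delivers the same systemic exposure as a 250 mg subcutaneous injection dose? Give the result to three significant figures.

Systemic exposure from an extravascular dose = F × D_ev, so the equivalent IV dose is F × D_ev.
D_iv = F × D_ev = 0.33 × 250 = 82.5 mg

D_iv = 82.5 mg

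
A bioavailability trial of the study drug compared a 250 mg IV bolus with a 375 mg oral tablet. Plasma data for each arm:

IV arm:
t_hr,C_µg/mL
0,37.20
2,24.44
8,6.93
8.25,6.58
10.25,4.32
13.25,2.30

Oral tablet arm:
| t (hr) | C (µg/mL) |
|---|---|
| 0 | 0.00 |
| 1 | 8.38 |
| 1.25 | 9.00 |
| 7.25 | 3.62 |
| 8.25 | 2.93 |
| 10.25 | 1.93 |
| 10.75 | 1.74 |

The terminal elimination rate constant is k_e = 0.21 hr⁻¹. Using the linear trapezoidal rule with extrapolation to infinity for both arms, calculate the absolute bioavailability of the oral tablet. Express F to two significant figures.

Trapezoidal AUC_0→13.25 (IV):
  [0→2]: (37.20+24.44)/2 × 2 = 61.64
  [2→8]: (24.44+6.93)/2 × 6 = 94.11
  [8→8.25]: (6.93+6.58)/2 × 0.25 = 1.68875
  [8.25→10.25]: (6.58+4.32)/2 × 2 = 10.9
  [10.25→13.25]: (4.32+2.30)/2 × 3 = 9.93
  Sum = 178.26875 µg/mL·hr
IV tail: 2.30/0.21 = 10.952; AUC_iv,0→∞ = 178.26875 + 10.952 = 189.22075 µg/mL·hr
Trapezoidal AUC_0→10.75 (oral tablet):
  [0→1]: (0.00+8.38)/2 × 1 = 4.19
  [1→1.25]: (8.38+9.00)/2 × 0.25 = 2.1725
  [1.25→7.25]: (9.00+3.62)/2 × 6 = 37.86
  [7.25→8.25]: (3.62+2.93)/2 × 1 = 3.275
  [8.25→10.25]: (2.93+1.93)/2 × 2 = 4.86
  [10.25→10.75]: (1.93+1.74)/2 × 0.5 = 0.9175
  Sum = 53.275 µg/mL·hr
oral tablet tail: 1.74/0.21 = 8.286; AUC_ev,0→∞ = 53.275 + 8.286 = 61.561 µg/mL·hr
F = (AUC_ev/D_ev)/(AUC_iv/D_iv) = (61.561/375)/(189.22075/250) = 0.164163/0.756883 = 0.2169

F = 0.22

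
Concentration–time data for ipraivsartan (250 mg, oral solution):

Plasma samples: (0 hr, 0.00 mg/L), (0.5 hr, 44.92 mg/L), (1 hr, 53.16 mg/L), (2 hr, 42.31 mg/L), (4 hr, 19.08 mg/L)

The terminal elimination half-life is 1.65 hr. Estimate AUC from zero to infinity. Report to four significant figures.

AUC = 190.3 mg/L·hr

Trapezoidal AUC_0→4:
  [0→0.5]: (0.00+44.92)/2 × 0.5 = 11.23
  [0.5→1]: (44.92+53.16)/2 × 0.5 = 24.52
  [1→2]: (53.16+42.31)/2 × 1 = 47.735
  [2→4]: (42.31+19.08)/2 × 2 = 61.39
  Sum = 144.875 mg/L·hr
k_e = ln2 / t½ = 0.693147 / 1.65 = 0.4201 hr^-1
Extrapolated tail: C_last / k_e = 19.08 / 0.4201 = 45.418
AUC_0→∞ = 144.875 + 45.418 = 190.293 mg/L·hr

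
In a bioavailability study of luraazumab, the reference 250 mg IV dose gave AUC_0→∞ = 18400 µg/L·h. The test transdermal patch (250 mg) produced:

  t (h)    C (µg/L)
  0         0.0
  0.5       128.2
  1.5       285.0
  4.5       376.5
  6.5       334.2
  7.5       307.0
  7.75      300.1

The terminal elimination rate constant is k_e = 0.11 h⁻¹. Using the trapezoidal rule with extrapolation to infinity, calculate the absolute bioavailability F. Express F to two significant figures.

Trapezoidal AUC_0→7.75 (transdermal patch):
  [0→0.5]: (0.0+128.2)/2 × 0.5 = 32.05
  [0.5→1.5]: (128.2+285.0)/2 × 1 = 206.6
  [1.5→4.5]: (285.0+376.5)/2 × 3 = 992.25
  [4.5→6.5]: (376.5+334.2)/2 × 2 = 710.7
  [6.5→7.5]: (334.2+307.0)/2 × 1 = 320.6
  [7.5→7.75]: (307.0+300.1)/2 × 0.25 = 75.8875
  Sum = 2338.0875 µg/L·h
Tail: C_last/k_e = 300.1/0.11 = 2728.182
AUC_0→∞ (transdermal patch) = 2338.0875 + 2728.182 = 5066.2695 µg/L·h
F = (AUC_ev/D_ev)/(AUC_iv/D_iv) = (5066.2695/250)/(18400/250) = 20.265078/73.6 = 0.2753

F = 0.28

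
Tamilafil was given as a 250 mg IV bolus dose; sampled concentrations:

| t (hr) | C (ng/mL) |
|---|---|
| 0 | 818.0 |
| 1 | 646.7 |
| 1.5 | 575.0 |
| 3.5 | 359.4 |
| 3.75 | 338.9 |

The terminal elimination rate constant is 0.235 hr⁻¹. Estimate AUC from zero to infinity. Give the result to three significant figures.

AUC = 3500 ng/mL·hr

Trapezoidal AUC_0→3.75:
  [0→1]: (818.0+646.7)/2 × 1 = 732.35
  [1→1.5]: (646.7+575.0)/2 × 0.5 = 305.425
  [1.5→3.5]: (575.0+359.4)/2 × 2 = 934.4
  [3.5→3.75]: (359.4+338.9)/2 × 0.25 = 87.2875
  Sum = 2059.4625 ng/mL·hr
Extrapolated tail: C_last / k_e = 338.9 / 0.235 = 1442.128
AUC_0→∞ = 2059.4625 + 1442.128 = 3501.5905 ng/mL·hr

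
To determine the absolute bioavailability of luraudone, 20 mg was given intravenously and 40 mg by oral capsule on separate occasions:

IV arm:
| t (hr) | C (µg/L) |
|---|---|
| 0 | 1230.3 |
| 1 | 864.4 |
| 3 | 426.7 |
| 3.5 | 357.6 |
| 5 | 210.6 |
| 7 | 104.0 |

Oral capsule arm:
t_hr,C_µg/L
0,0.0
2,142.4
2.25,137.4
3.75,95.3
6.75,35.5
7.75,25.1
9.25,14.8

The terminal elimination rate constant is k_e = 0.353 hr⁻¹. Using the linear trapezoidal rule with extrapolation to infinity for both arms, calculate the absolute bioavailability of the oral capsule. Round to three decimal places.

Trapezoidal AUC_0→7 (IV):
  [0→1]: (1230.3+864.4)/2 × 1 = 1047.35
  [1→3]: (864.4+426.7)/2 × 2 = 1291.1
  [3→3.5]: (426.7+357.6)/2 × 0.5 = 196.075
  [3.5→5]: (357.6+210.6)/2 × 1.5 = 426.15
  [5→7]: (210.6+104.0)/2 × 2 = 314.6
  Sum = 3275.275 µg/L·hr
IV tail: 104.0/0.353 = 294.618; AUC_iv,0→∞ = 3275.275 + 294.618 = 3569.893 µg/L·hr
Trapezoidal AUC_0→9.25 (oral capsule):
  [0→2]: (0.0+142.4)/2 × 2 = 142.4
  [2→2.25]: (142.4+137.4)/2 × 0.25 = 34.975
  [2.25→3.75]: (137.4+95.3)/2 × 1.5 = 174.525
  [3.75→6.75]: (95.3+35.5)/2 × 3 = 196.2
  [6.75→7.75]: (35.5+25.1)/2 × 1 = 30.3
  [7.75→9.25]: (25.1+14.8)/2 × 1.5 = 29.925
  Sum = 608.325 µg/L·hr
oral capsule tail: 14.8/0.353 = 41.926; AUC_ev,0→∞ = 608.325 + 41.926 = 650.251 µg/L·hr
F = (AUC_ev/D_ev)/(AUC_iv/D_iv) = (650.251/40)/(3569.893/20) = 16.256275/178.49465 = 0.0911

F = 0.091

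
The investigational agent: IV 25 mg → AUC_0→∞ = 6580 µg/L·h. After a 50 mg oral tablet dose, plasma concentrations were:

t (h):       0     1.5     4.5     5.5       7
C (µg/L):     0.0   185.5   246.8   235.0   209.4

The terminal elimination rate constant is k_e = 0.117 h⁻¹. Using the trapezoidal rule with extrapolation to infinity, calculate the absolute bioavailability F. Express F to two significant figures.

F = 0.24

Trapezoidal AUC_0→7 (oral tablet):
  [0→1.5]: (0.0+185.5)/2 × 1.5 = 139.125
  [1.5→4.5]: (185.5+246.8)/2 × 3 = 648.45
  [4.5→5.5]: (246.8+235.0)/2 × 1 = 240.9
  [5.5→7]: (235.0+209.4)/2 × 1.5 = 333.3
  Sum = 1361.775 µg/L·h
Tail: C_last/k_e = 209.4/0.117 = 1789.744
AUC_0→∞ (oral tablet) = 1361.775 + 1789.744 = 3151.519 µg/L·h
F = (AUC_ev/D_ev)/(AUC_iv/D_iv) = (3151.519/50)/(6580/25) = 63.03038/263.2 = 0.2395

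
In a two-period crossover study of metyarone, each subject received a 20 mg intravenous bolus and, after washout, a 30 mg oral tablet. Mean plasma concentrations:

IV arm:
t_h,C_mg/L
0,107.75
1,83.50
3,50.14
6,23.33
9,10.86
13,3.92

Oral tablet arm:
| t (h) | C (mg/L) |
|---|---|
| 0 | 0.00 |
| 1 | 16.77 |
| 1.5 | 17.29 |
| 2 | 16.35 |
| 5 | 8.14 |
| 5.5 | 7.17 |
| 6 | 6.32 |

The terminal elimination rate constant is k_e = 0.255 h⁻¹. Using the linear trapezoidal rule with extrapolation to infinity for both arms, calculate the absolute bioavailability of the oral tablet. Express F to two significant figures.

F = 0.14

Trapezoidal AUC_0→13 (IV):
  [0→1]: (107.75+83.50)/2 × 1 = 95.625
  [1→3]: (83.50+50.14)/2 × 2 = 133.64
  [3→6]: (50.14+23.33)/2 × 3 = 110.205
  [6→9]: (23.33+10.86)/2 × 3 = 51.285
  [9→13]: (10.86+3.92)/2 × 4 = 29.56
  Sum = 420.315 mg/L·h
IV tail: 3.92/0.255 = 15.373; AUC_iv,0→∞ = 420.315 + 15.373 = 435.688 mg/L·h
Trapezoidal AUC_0→6 (oral tablet):
  [0→1]: (0.00+16.77)/2 × 1 = 8.385
  [1→1.5]: (16.77+17.29)/2 × 0.5 = 8.515
  [1.5→2]: (17.29+16.35)/2 × 0.5 = 8.41
  [2→5]: (16.35+8.14)/2 × 3 = 36.735
  [5→5.5]: (8.14+7.17)/2 × 0.5 = 3.8275
  [5.5→6]: (7.17+6.32)/2 × 0.5 = 3.3725
  Sum = 69.245 mg/L·h
oral tablet tail: 6.32/0.255 = 24.784; AUC_ev,0→∞ = 69.245 + 24.784 = 94.029 mg/L·h
F = (AUC_ev/D_ev)/(AUC_iv/D_iv) = (94.029/30)/(435.688/20) = 3.1343/21.7844 = 0.1439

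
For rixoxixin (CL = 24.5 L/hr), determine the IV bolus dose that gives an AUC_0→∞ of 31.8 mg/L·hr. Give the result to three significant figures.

Dose_iv = CL × AUC_0→∞
     = 24.5 × 31.8 = 779.1 mg

Dose = 779 mg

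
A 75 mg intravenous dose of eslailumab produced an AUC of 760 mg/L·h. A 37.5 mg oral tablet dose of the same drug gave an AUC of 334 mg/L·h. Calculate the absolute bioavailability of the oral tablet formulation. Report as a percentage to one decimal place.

F = 87.9%

F = (AUC_ev / D_ev) / (AUC_iv / D_iv)
  = (334/37.5) / (760/75)
  = 8.90667 / 10.1333 = 0.8790
  = 87.90%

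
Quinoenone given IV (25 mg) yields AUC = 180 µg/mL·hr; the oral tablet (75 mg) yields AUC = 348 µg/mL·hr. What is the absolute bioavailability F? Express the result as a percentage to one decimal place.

F = 64.4%

F = (AUC_ev / D_ev) / (AUC_iv / D_iv)
  = (348/75) / (180/25)
  = 4.64 / 7.2 = 0.6444
  = 64.44%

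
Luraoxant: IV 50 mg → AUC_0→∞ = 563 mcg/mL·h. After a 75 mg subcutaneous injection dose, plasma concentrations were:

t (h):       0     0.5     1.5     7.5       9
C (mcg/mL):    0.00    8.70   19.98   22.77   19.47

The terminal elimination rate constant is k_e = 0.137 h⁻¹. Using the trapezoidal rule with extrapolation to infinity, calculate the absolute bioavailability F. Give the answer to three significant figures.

F = 0.377

Trapezoidal AUC_0→9 (subcutaneous injection):
  [0→0.5]: (0.00+8.70)/2 × 0.5 = 2.175
  [0.5→1.5]: (8.70+19.98)/2 × 1 = 14.34
  [1.5→7.5]: (19.98+22.77)/2 × 6 = 128.25
  [7.5→9]: (22.77+19.47)/2 × 1.5 = 31.68
  Sum = 176.445 mcg/mL·h
Tail: C_last/k_e = 19.47/0.137 = 142.117
AUC_0→∞ (subcutaneous injection) = 176.445 + 142.117 = 318.562 mcg/mL·h
F = (AUC_ev/D_ev)/(AUC_iv/D_iv) = (318.562/75)/(563/50) = 4.24749/11.26 = 0.3772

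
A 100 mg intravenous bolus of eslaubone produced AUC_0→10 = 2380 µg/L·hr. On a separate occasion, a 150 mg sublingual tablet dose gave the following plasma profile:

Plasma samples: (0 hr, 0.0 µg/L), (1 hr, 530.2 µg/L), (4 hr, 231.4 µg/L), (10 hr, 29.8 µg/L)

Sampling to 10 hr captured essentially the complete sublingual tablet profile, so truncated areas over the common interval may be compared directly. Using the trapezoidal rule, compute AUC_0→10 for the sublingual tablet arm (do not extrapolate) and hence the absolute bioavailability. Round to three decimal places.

F = 0.614

Trapezoidal AUC_0→10 (sublingual tablet):
  [0→1]: (0.0+530.2)/2 × 1 = 265.1
  [1→4]: (530.2+231.4)/2 × 3 = 1142.4
  [4→10]: (231.4+29.8)/2 × 6 = 783.6
  Sum = 2191.1 µg/L·hr
F = (AUC_ev/D_ev)/(AUC_iv/D_iv) = (2191.1/150)/(2380/100) = 14.6073/23.8 = 0.6138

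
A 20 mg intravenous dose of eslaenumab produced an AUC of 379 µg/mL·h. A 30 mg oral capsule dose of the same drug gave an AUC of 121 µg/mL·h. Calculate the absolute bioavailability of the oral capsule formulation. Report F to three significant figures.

F = (AUC_ev / D_ev) / (AUC_iv / D_iv)
  = (121/30) / (379/20)
  = 4.03333 / 18.95 = 0.2128

F = 0.213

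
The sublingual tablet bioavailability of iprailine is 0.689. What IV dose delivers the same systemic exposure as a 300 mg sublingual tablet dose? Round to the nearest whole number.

Systemic exposure from an extravascular dose = F × D_ev, so the equivalent IV dose is F × D_ev.
D_iv = F × D_ev = 0.689 × 300 = 206.7 mg

D_iv = 207 mg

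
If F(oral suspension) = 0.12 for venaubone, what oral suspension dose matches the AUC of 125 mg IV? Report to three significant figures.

For equal systemic exposure: F × D_ev = D_iv
D_ev = D_iv / F = 125 / 0.12 = 1041.67 mg

D_oral = 1040 mg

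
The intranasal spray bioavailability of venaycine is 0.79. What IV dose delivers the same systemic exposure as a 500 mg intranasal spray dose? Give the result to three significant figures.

D_iv = 395 mg

Systemic exposure from an extravascular dose = F × D_ev, so the equivalent IV dose is F × D_ev.
D_iv = F × D_ev = 0.79 × 500 = 395 mg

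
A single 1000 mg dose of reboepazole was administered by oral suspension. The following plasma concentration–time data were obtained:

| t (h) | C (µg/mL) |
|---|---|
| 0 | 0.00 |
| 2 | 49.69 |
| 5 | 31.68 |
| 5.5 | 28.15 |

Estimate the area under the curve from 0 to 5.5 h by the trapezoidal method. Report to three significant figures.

Trapezoidal AUC_0→5.5:
  [0→2]: (0.00+49.69)/2 × 2 = 49.69
  [2→5]: (49.69+31.68)/2 × 3 = 122.055
  [5→5.5]: (31.68+28.15)/2 × 0.5 = 14.9575
  Sum = 186.7025 µg/mL·h

AUC = 187 µg/mL·h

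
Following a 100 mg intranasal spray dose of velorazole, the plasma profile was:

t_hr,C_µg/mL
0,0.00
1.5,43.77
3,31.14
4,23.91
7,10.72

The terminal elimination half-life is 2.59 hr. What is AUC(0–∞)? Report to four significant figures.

Trapezoidal AUC_0→7:
  [0→1.5]: (0.00+43.77)/2 × 1.5 = 32.8275
  [1.5→3]: (43.77+31.14)/2 × 1.5 = 56.1825
  [3→4]: (31.14+23.91)/2 × 1 = 27.525
  [4→7]: (23.91+10.72)/2 × 3 = 51.945
  Sum = 168.48 µg/mL·hr
k_e = ln2 / t½ = 0.693147 / 2.59 = 0.2676 hr^-1
Extrapolated tail: C_last / k_e = 10.72 / 0.2676 = 40.060
AUC_0→∞ = 168.48 + 40.060 = 208.54 µg/mL·hr

AUC = 208.5 µg/mL·hr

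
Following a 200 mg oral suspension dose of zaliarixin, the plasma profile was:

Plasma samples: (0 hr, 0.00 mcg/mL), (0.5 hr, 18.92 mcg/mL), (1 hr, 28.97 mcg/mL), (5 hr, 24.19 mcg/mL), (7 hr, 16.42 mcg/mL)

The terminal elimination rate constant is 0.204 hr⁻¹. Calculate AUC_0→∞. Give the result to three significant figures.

AUC = 244 mcg/mL·hr

Trapezoidal AUC_0→7:
  [0→0.5]: (0.00+18.92)/2 × 0.5 = 4.73
  [0.5→1]: (18.92+28.97)/2 × 0.5 = 11.9725
  [1→5]: (28.97+24.19)/2 × 4 = 106.32
  [5→7]: (24.19+16.42)/2 × 2 = 40.61
  Sum = 163.6325 mcg/mL·hr
Extrapolated tail: C_last / k_e = 16.42 / 0.204 = 80.490
AUC_0→∞ = 163.6325 + 80.490 = 244.1225 mcg/mL·hr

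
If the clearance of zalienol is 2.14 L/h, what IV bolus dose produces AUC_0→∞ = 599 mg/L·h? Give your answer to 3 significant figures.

Dose_iv = CL × AUC_0→∞
     = 2.14 × 599 = 1281.86 mg

Dose = 1280 mg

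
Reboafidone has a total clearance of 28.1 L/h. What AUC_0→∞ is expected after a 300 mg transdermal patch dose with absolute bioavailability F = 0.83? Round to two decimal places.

AUC = 8.86 mg/L·h

AUC_0→∞ = F × Dose / CL
        = 0.83 × 300 / 28.1 = 8.86121 mg/L·h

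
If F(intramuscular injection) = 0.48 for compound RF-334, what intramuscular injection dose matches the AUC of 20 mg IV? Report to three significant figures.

D_intramuscular = 41.7 mg

For equal systemic exposure: F × D_ev = D_iv
D_ev = D_iv / F = 20 / 0.48 = 41.6667 mg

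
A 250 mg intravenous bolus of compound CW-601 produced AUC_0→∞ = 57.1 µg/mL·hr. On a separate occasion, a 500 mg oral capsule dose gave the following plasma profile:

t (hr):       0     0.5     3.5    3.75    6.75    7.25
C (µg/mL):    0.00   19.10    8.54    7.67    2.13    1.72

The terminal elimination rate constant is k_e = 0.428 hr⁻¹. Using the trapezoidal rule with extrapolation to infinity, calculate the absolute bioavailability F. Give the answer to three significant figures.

F = 0.595

Trapezoidal AUC_0→7.25 (oral capsule):
  [0→0.5]: (0.00+19.10)/2 × 0.5 = 4.775
  [0.5→3.5]: (19.10+8.54)/2 × 3 = 41.46
  [3.5→3.75]: (8.54+7.67)/2 × 0.25 = 2.02625
  [3.75→6.75]: (7.67+2.13)/2 × 3 = 14.7
  [6.75→7.25]: (2.13+1.72)/2 × 0.5 = 0.9625
  Sum = 63.92375 µg/mL·hr
Tail: C_last/k_e = 1.72/0.428 = 4.019
AUC_0→∞ (oral capsule) = 63.92375 + 4.019 = 67.94275 µg/mL·hr
F = (AUC_ev/D_ev)/(AUC_iv/D_iv) = (67.94275/500)/(57.1/250) = 0.1358855/0.2284 = 0.5949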